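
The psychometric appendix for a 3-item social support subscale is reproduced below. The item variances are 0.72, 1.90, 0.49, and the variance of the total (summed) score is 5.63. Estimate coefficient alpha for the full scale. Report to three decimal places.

α = 0.671

sum of item variances = 0.72 + 1.90 + 0.49 = 3.11
α = (k/(k−1))·(1 − sum of item variances/total variance) = (3/2)·(1 − 3.11/5.63) = 0.671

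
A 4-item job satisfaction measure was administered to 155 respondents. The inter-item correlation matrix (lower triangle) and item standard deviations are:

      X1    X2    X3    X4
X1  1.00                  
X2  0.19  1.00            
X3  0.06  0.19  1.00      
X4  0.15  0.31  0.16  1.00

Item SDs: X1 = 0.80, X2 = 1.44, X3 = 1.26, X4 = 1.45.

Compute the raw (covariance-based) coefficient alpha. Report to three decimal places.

Σσ²ᵢ = 0.80² + 1.44² + 1.26² + 1.45² = 6.4037
Covariances σ_ij = r_ij · s_i · s_j:
  σ(X1,X2) = 0.19 × 0.80 × 1.44 = 0.2189
  σ(X1,X3) = 0.06 × 0.80 × 1.26 = 0.0605
  σ(X1,X4) = 0.15 × 0.80 × 1.45 = 0.1740
  σ(X2,X3) = 0.19 × 1.44 × 1.26 = 0.3447
  σ(X2,X4) = 0.31 × 1.44 × 1.45 = 0.6473
  σ(X3,X4) = 0.16 × 1.26 × 1.45 = 0.2923
σ²_T = Σσ²ᵢ + 2·Σσ_ij = 6.4037 + 2 × 1.7377 = 9.8791
α = (4/3)·(1 − 6.4037/9.8791) = 0.469

α = 0.469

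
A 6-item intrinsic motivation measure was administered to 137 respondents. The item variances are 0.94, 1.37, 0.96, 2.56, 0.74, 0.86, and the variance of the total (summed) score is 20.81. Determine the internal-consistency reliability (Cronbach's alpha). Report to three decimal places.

Cronbach's alpha = 0.772

sum of item variances = 0.94 + 1.37 + 0.96 + 2.56 + 0.74 + 0.86 = 7.43
α = (k/(k−1))·(1 − sum of item variances/Var(T)) = (6/5)·(1 − 7.43/20.81) = 0.772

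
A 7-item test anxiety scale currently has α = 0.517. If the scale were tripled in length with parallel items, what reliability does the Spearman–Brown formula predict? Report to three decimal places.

predicted reliability = 0.763

Length factor m = 3
α' = m·α / (1 + (m−1)·α)
   = 3 × 0.517 / (1 + (3 − 1) × 0.517)
   = 1.5510 / 2.0340 = 0.763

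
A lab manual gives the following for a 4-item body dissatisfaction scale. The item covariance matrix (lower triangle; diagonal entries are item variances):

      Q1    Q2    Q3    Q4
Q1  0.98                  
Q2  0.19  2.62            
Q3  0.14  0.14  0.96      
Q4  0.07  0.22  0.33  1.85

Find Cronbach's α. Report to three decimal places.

Cronbach's α = 0.338

ΣVar(i) = 0.98 + 2.62 + 0.96 + 1.85 = 6.41
Σ_{i<j} σ_ij = 1.09
total variance = 6.41 + 2 × 1.09 = 8.59
α = (k/(k−1))·(1 − ΣVar(i)/total variance) = (4/3)·(1 − 6.41/8.59) = 0.338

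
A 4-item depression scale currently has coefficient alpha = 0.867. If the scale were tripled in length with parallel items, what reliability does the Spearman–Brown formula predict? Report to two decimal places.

Length factor m = 3
α' = m·α / (1 + (m−1)·α)
   = 3 × 0.867 / (1 + (3 − 1) × 0.867)
   = 2.6010 / 2.7340 = 0.95

predicted reliability = 0.95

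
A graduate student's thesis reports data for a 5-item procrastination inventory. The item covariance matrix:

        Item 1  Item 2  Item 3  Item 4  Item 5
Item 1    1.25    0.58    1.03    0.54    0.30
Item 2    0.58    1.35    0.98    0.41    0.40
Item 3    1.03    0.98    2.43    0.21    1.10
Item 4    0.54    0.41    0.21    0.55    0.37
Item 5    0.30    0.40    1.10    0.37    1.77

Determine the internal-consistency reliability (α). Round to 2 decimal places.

α = 0.77

ΣVar(i) = 1.25 + 1.35 + 2.43 + 0.55 + 1.77 = 7.35
Sum of off-diagonal covariances = 5.92
σ²_total = 7.35 + 2 × 5.92 = 19.19
α = (k/(k−1))·(1 − ΣVar(i)/σ²_total) = (5/4)·(1 − 7.35/19.19) = 0.77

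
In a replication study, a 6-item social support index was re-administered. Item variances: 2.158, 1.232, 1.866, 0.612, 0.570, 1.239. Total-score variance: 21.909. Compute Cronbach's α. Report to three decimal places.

Σσᵢ² = 2.158 + 1.232 + 1.866 + 0.612 + 0.570 + 1.239 = 7.677
α = (k/(k−1))·(1 − Σσᵢ²/σ²_total) = (6/5)·(1 − 7.677/21.909) = 0.780

α = 0.780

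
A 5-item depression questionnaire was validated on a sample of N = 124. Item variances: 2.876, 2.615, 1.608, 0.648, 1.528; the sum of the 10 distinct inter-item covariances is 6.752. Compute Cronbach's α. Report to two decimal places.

Cronbach's α = 0.74

sum of item variances = 2.876 + 2.615 + 1.608 + 0.648 + 1.528 = 9.275
Sum of distinct covariances = 6.752
σ²_total = sum of item variances + 2·Σcov = 9.275 + 2 × 6.752 = 22.779
α = (5/4)·(1 − 9.275/22.779) = 0.74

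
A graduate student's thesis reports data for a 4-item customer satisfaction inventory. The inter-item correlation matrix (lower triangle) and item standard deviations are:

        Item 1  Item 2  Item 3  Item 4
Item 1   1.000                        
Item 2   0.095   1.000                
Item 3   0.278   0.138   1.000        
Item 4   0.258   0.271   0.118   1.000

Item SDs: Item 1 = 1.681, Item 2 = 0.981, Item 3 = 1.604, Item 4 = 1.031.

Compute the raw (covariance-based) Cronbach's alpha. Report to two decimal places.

α = 0.47

Σσ²ᵢ = 1.681² + 0.981² + 1.604² + 1.031² = 7.4239
Covariances σ_ij = r_ij · s_i · s_j:
  σ(Item 1,Item 2) = 0.095 × 1.681 × 0.981 = 0.1567
  σ(Item 1,Item 3) = 0.278 × 1.681 × 1.604 = 0.7496
  σ(Item 1,Item 4) = 0.258 × 1.681 × 1.031 = 0.4471
  σ(Item 2,Item 3) = 0.138 × 0.981 × 1.604 = 0.2171
  σ(Item 2,Item 4) = 0.271 × 0.981 × 1.031 = 0.2741
  σ(Item 3,Item 4) = 0.118 × 1.604 × 1.031 = 0.1951
σ²_T = Σσ²ᵢ + 2·Σσ_ij = 7.4239 + 2 × 2.0397 = 11.5033
α = (4/3)·(1 − 7.4239/11.5033) = 0.47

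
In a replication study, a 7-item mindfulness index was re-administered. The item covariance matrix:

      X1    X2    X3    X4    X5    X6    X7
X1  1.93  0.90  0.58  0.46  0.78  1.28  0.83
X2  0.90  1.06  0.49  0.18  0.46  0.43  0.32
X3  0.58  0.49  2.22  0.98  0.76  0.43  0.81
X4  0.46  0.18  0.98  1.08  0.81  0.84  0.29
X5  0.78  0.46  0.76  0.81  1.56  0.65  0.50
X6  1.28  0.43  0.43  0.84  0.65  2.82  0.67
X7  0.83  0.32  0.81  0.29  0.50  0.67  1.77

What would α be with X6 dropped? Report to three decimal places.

α = 0.787

Remaining items: X1, X2, X3, X4, X5, X7 (k = 6).
Σσ²ᵢ = 1.93 + 1.06 + 2.22 + 1.08 + 1.56 + 1.77 = 9.62
σ²_T = 9.62 + 2 × 9.15 = 27.92
α (item deleted) = (6/5)·(1 − 9.62/27.92) = 0.787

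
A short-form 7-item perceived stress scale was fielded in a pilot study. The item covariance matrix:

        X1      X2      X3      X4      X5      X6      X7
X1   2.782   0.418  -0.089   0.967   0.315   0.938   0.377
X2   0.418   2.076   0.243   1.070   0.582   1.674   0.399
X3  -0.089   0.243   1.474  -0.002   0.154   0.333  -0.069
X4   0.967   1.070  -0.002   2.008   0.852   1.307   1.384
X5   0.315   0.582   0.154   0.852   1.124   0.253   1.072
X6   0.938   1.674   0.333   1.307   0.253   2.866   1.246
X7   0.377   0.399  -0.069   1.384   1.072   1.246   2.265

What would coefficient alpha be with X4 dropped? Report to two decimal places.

Remaining items: X1, X2, X3, X5, X6, X7 (k = 6).
ΣVar(i) = 2.782 + 2.076 + 1.474 + 1.124 + 2.866 + 2.265 = 12.587
σ²_total = 12.587 + 2 × 7.846 = 28.279
α (item deleted) = (6/5)·(1 − 12.587/28.279) = 0.67

α = 0.67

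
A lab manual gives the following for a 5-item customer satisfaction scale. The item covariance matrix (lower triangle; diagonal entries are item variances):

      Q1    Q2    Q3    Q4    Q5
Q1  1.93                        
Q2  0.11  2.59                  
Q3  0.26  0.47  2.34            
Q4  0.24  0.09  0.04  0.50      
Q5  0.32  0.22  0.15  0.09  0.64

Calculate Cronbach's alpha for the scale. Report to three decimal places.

ΣVar(i) = 1.93 + 2.59 + 2.34 + 0.50 + 0.64 = 8.00
Sum of the distinct covariances = 1.99
Var(T) = 8.00 + 2 × 1.99 = 11.98
α = (k/(k−1))·(1 − ΣVar(i)/Var(T)) = (5/4)·(1 − 8.00/11.98) = 0.415

Cronbach's alpha = 0.415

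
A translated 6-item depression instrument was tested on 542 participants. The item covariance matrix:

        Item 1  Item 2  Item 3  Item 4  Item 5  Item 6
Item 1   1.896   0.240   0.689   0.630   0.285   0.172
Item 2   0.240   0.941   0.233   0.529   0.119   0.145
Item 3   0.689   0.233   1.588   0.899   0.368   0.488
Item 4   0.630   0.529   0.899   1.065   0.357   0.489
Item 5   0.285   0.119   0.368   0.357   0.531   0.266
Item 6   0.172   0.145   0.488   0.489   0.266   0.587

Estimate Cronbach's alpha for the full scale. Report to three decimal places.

ΣVar(i) = 1.896 + 0.941 + 1.588 + 1.065 + 0.531 + 0.587 = 6.608
Sum of off-diagonal covariances = 5.909
σ²_total = 6.608 + 2 × 5.909 = 18.426
α = (k/(k−1))·(1 − ΣVar(i)/σ²_total) = (6/5)·(1 − 6.608/18.426) = 0.770

α = 0.770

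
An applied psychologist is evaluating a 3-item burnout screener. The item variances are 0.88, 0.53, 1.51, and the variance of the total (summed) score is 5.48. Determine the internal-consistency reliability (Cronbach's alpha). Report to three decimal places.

Cronbach's alpha = 0.701

ΣVar(i) = 0.88 + 0.53 + 1.51 = 2.92
α = (k/(k−1))·(1 − ΣVar(i)/σ²_total) = (3/2)·(1 − 2.92/5.48) = 0.701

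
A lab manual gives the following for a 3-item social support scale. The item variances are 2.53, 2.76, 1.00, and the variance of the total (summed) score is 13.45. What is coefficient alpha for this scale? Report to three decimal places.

Σσ²ᵢ = 2.53 + 2.76 + 1.00 = 6.29
α = (k/(k−1))·(1 − Σσ²ᵢ/Var(T)) = (3/2)·(1 − 6.29/13.45) = 0.799

coefficient alpha = 0.799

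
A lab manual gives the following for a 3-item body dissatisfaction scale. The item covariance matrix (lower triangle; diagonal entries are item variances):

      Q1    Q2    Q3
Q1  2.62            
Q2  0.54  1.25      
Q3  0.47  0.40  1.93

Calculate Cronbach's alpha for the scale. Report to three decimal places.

Σσᵢ² = 2.62 + 1.25 + 1.93 = 5.80
Sum of off-diagonal covariances = 1.41
Var(T) = 5.80 + 2 × 1.41 = 8.62
α = (k/(k−1))·(1 − Σσᵢ²/Var(T)) = (3/2)·(1 − 5.80/8.62) = 0.491

Cronbach's alpha = 0.491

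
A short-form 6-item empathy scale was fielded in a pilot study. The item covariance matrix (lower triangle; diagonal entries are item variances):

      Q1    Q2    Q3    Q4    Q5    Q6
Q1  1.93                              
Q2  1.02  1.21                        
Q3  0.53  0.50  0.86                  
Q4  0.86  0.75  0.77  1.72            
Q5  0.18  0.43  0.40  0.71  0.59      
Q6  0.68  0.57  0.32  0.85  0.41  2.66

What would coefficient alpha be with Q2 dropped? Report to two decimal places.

Remaining items: Q1, Q3, Q4, Q5, Q6 (k = 5).
ΣVar(i) = 1.93 + 0.86 + 1.72 + 0.59 + 2.66 = 7.76
Var(T) = 7.76 + 2 × 5.71 = 19.18
α (item deleted) = (5/4)·(1 − 7.76/19.18) = 0.74

α = 0.74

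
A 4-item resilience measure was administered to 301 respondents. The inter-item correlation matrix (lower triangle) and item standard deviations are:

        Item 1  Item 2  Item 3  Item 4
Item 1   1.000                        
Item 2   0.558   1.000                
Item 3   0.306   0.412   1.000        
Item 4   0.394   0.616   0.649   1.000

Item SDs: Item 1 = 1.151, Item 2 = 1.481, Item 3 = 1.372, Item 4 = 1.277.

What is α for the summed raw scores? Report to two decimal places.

α = 0.79

Σσ²ᵢ = 1.151² + 1.481² + 1.372² + 1.277² = 7.0313
Covariances σ_ij = r_ij · s_i · s_j:
  σ(Item 1,Item 2) = 0.558 × 1.151 × 1.481 = 0.9512
  σ(Item 1,Item 3) = 0.306 × 1.151 × 1.372 = 0.4832
  σ(Item 1,Item 4) = 0.394 × 1.151 × 1.277 = 0.5791
  σ(Item 2,Item 3) = 0.412 × 1.481 × 1.372 = 0.8372
  σ(Item 2,Item 4) = 0.616 × 1.481 × 1.277 = 1.1650
  σ(Item 3,Item 4) = 0.649 × 1.372 × 1.277 = 1.1371
σ²_T = Σσ²ᵢ + 2·Σσ_ij = 7.0313 + 2 × 5.1528 = 17.3369
α = (4/3)·(1 − 7.0313/17.3369) = 0.79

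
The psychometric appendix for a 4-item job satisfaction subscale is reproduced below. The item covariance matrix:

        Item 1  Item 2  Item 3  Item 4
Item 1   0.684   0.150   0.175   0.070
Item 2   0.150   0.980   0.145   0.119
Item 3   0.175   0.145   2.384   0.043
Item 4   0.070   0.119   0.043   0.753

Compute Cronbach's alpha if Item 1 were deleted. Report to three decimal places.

Cronbach's alpha = 0.195

Remaining items: Item 2, Item 3, Item 4 (k = 3).
Σσᵢ² = 0.980 + 2.384 + 0.753 = 4.117
total variance = 4.117 + 2 × 0.307 = 4.731
α (item deleted) = (3/2)·(1 − 4.117/4.731) = 0.195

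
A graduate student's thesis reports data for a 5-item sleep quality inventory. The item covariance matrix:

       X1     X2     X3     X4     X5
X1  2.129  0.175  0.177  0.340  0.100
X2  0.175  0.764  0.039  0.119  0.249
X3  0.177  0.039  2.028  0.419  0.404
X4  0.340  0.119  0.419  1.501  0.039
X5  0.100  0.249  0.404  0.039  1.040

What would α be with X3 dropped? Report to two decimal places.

α = 0.36

Remaining items: X1, X2, X4, X5 (k = 4).
Σσ²ᵢ = 2.129 + 0.764 + 1.501 + 1.040 = 5.434
total variance = 5.434 + 2 × 1.022 = 7.478
α (item deleted) = (4/3)·(1 − 5.434/7.478) = 0.36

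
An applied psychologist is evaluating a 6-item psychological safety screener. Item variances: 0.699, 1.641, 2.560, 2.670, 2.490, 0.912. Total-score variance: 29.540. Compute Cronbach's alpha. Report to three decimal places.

Cronbach's alpha = 0.754

Σσ²ᵢ = 0.699 + 1.641 + 2.560 + 2.670 + 2.490 + 0.912 = 10.972
α = (k/(k−1))·(1 − Σσ²ᵢ/total variance) = (6/5)·(1 − 10.972/29.540) = 0.754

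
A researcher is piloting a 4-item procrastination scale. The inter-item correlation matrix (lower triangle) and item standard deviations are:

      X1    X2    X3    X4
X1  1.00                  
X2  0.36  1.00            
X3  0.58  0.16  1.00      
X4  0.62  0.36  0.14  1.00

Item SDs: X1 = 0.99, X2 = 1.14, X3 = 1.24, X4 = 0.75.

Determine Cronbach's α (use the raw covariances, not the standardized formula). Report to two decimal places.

Cronbach's α = 0.67

Σσ²ᵢ = 0.99² + 1.14² + 1.24² + 0.75² = 4.3798
Covariances σ_ij = r_ij · s_i · s_j:
  σ(X1,X2) = 0.36 × 0.99 × 1.14 = 0.4063
  σ(X1,X3) = 0.58 × 0.99 × 1.24 = 0.7120
  σ(X1,X4) = 0.62 × 0.99 × 0.75 = 0.4604
  σ(X2,X3) = 0.16 × 1.14 × 1.24 = 0.2262
  σ(X2,X4) = 0.36 × 1.14 × 0.75 = 0.3078
  σ(X3,X4) = 0.14 × 1.24 × 0.75 = 0.1302
σ²_T = Σσ²ᵢ + 2·Σσ_ij = 4.3798 + 2 × 2.2429 = 8.8656
α = (4/3)·(1 − 4.3798/8.8656) = 0.67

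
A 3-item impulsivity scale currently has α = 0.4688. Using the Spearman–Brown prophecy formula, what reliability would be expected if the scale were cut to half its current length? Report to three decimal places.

predicted reliability = 0.306

Length factor m = 1/2
α' = m·α / (1 − (1−m)·α)
   = 1/2 × 0.4688 / (1 − (1 − 1/2) × 0.4688)
   = 0.2344 / 0.7656 = 0.306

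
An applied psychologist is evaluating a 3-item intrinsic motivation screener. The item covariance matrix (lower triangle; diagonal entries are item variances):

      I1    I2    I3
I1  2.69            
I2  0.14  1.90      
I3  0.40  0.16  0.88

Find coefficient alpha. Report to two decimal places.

α = 0.31

Σσᵢ² = 2.69 + 1.90 + 0.88 = 5.47
Sum of off-diagonal covariances = 0.70
σ²_T = 5.47 + 2 × 0.70 = 6.87
α = (k/(k−1))·(1 − Σσᵢ²/σ²_T) = (3/2)·(1 − 5.47/6.87) = 0.31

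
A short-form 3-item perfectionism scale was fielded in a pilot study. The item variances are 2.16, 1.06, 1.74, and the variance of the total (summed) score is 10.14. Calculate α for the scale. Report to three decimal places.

Σσ²ᵢ = 2.16 + 1.06 + 1.74 = 4.96
α = (k/(k−1))·(1 − Σσ²ᵢ/σ²_total) = (3/2)·(1 − 4.96/10.14) = 0.766

α = 0.766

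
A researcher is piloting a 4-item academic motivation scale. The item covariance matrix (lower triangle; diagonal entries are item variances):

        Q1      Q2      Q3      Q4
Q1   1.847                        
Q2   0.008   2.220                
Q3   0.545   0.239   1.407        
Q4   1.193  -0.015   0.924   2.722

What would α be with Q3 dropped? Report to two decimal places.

Remaining items: Q1, Q2, Q4 (k = 3).
sum of item variances = 1.847 + 2.220 + 2.722 = 6.789
σ²_total = 6.789 + 2 × 1.186 = 9.161
α (item deleted) = (3/2)·(1 − 6.789/9.161) = 0.39

α = 0.39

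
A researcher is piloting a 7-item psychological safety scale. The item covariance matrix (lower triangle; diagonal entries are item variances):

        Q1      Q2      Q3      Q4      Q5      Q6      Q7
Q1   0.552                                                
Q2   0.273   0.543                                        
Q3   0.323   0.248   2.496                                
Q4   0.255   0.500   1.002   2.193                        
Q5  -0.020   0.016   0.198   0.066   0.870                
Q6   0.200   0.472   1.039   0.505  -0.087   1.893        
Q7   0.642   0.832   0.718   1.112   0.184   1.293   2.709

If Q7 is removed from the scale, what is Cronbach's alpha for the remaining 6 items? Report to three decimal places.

Remaining items: Q1, Q2, Q3, Q4, Q5, Q6 (k = 6).
Σσᵢ² = 0.552 + 0.543 + 2.496 + 2.193 + 0.870 + 1.893 = 8.547
σ²_total = 8.547 + 2 × 4.990 = 18.527
α (item deleted) = (6/5)·(1 − 8.547/18.527) = 0.646

α = 0.646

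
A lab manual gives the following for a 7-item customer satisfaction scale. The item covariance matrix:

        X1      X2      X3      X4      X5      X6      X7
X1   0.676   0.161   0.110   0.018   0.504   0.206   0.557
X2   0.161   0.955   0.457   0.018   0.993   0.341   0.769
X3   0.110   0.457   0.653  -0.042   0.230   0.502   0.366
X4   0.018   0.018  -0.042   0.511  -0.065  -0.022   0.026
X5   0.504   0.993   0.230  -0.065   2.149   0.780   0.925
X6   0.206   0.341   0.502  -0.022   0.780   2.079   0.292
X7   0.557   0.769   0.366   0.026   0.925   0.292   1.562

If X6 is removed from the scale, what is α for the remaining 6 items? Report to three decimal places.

Remaining items: X1, X2, X3, X4, X5, X7 (k = 6).
ΣVar(i) = 0.676 + 0.955 + 0.653 + 0.511 + 2.149 + 1.562 = 6.506
Var(T) = 6.506 + 2 × 5.027 = 16.560
α (item deleted) = (6/5)·(1 − 6.506/16.560) = 0.729

α = 0.729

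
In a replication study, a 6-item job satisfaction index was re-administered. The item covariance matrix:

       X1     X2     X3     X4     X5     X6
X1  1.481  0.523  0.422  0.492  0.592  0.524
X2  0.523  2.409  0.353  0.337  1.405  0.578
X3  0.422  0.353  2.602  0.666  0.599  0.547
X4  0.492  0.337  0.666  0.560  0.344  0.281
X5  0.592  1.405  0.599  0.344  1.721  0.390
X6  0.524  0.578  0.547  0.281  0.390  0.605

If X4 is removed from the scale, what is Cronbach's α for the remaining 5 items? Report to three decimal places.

Remaining items: X1, X2, X3, X5, X6 (k = 5).
Σσ²ᵢ = 1.481 + 2.409 + 2.602 + 1.721 + 0.605 = 8.818
σ²_T = 8.818 + 2 × 5.933 = 20.684
α (item deleted) = (5/4)·(1 − 8.818/20.684) = 0.717

α = 0.717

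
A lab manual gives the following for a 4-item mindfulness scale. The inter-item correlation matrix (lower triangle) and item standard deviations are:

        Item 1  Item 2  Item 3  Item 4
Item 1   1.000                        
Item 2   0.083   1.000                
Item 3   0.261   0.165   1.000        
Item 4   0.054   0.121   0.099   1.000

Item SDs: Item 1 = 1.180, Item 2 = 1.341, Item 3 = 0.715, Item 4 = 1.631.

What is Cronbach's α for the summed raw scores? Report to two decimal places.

Σσ²ᵢ = 1.180² + 1.341² + 0.715² + 1.631² = 6.3621
Covariances σ_ij = r_ij · s_i · s_j:
  σ(Item 1,Item 2) = 0.083 × 1.180 × 1.341 = 0.1313
  σ(Item 1,Item 3) = 0.261 × 1.180 × 0.715 = 0.2202
  σ(Item 1,Item 4) = 0.054 × 1.180 × 1.631 = 0.1039
  σ(Item 2,Item 3) = 0.165 × 1.341 × 0.715 = 0.1582
  σ(Item 2,Item 4) = 0.121 × 1.341 × 1.631 = 0.2646
  σ(Item 3,Item 4) = 0.099 × 0.715 × 1.631 = 0.1155
σ²_T = Σσ²ᵢ + 2·Σσ_ij = 6.3621 + 2 × 0.9937 = 8.3495
α = (4/3)·(1 − 6.3621/8.3495) = 0.32

α = 0.32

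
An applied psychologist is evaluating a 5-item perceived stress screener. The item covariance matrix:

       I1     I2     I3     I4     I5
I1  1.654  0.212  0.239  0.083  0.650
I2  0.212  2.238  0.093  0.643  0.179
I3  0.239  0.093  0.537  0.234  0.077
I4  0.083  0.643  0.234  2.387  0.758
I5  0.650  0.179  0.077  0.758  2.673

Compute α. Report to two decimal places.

α = 0.50

ΣVar(i) = 1.654 + 2.238 + 0.537 + 2.387 + 2.673 = 9.489
Sum of the distinct covariances = 3.168
σ²_total = 9.489 + 2 × 3.168 = 15.825
α = (k/(k−1))·(1 − ΣVar(i)/σ²_total) = (5/4)·(1 − 9.489/15.825) = 0.50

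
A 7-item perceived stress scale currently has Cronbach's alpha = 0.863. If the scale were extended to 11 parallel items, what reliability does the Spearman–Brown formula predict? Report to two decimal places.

predicted reliability = 0.91

Length factor m = 11/7 = 1.5714
α' = m·α / (1 + (m−1)·α)
   = 11/7 × 0.863 / (1 + (11/7 − 1) × 0.863)
   = 1.3561 / 1.4931 = 0.91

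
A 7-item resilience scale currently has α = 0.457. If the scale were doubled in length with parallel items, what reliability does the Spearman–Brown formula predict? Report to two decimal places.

predicted reliability = 0.63

Length factor m = 2
α' = m·α / (1 + (m−1)·α)
   = 2 × 0.457 / (1 + (2 − 1) × 0.457)
   = 0.9140 / 1.4570 = 0.63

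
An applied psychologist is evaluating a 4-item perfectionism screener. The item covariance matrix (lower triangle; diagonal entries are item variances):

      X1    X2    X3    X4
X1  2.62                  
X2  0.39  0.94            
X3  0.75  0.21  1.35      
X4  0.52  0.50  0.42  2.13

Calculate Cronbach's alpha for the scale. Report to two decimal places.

Σσᵢ² = 2.62 + 0.94 + 1.35 + 2.13 = 7.04
Sum of off-diagonal covariances = 2.79
Var(T) = 7.04 + 2 × 2.79 = 12.62
α = (k/(k−1))·(1 − Σσᵢ²/Var(T)) = (4/3)·(1 − 7.04/12.62) = 0.59

Cronbach's alpha = 0.59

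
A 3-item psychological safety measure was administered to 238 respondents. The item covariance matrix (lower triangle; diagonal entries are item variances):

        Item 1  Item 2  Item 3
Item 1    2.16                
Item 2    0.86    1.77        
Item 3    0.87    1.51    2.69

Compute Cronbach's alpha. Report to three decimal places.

α = 0.742

ΣVar(i) = 2.16 + 1.77 + 2.69 = 6.62
Sum of off-diagonal covariances = 3.24
Var(T) = 6.62 + 2 × 3.24 = 13.10
α = (k/(k−1))·(1 − ΣVar(i)/Var(T)) = (3/2)·(1 − 6.62/13.10) = 0.742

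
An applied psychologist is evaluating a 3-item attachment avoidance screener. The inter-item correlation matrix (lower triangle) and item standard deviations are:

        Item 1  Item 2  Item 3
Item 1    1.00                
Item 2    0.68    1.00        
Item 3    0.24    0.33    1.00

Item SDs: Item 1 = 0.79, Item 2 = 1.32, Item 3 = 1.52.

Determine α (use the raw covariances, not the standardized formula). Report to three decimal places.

α = 0.623

Σσ²ᵢ = 0.79² + 1.32² + 1.52² = 4.6769
Covariances σ_ij = r_ij · s_i · s_j:
  σ(Item 1,Item 2) = 0.68 × 0.79 × 1.32 = 0.7091
  σ(Item 1,Item 3) = 0.24 × 0.79 × 1.52 = 0.2882
  σ(Item 2,Item 3) = 0.33 × 1.32 × 1.52 = 0.6621
σ²_T = Σσ²ᵢ + 2·Σσ_ij = 4.6769 + 2 × 1.6594 = 7.9957
α = (3/2)·(1 − 4.6769/7.9957) = 0.623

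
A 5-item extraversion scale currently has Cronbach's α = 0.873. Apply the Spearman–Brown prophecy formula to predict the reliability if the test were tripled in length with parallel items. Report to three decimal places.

Length factor m = 3
α' = m·α / (1 + (m−1)·α)
   = 3 × 0.873 / (1 + (3 − 1) × 0.873)
   = 2.6190 / 2.7460 = 0.954

predicted reliability = 0.954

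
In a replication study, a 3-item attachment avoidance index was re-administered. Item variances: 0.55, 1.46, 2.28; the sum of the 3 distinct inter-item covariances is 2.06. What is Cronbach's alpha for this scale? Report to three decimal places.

sum of item variances = 0.55 + 1.46 + 2.28 = 4.29
Sum of distinct covariances = 2.06
σ²_total = sum of item variances + 2·Σcov = 4.29 + 2 × 2.06 = 8.41
α = (3/2)·(1 − 4.29/8.41) = 0.735

α = 0.735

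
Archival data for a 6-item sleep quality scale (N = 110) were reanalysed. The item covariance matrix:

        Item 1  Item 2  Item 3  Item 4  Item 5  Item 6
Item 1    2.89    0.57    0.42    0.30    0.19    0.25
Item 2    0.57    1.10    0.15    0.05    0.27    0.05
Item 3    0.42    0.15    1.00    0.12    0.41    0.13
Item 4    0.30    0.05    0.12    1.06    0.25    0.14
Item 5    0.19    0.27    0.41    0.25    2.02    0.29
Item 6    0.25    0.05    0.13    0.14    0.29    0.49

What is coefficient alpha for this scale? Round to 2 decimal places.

α = 0.55

Σσᵢ² = 2.89 + 1.10 + 1.00 + 1.06 + 2.02 + 0.49 = 8.56
Sum of off-diagonal covariances = 3.59
σ²_total = 8.56 + 2 × 3.59 = 15.74
α = (k/(k−1))·(1 − Σσᵢ²/σ²_total) = (6/5)·(1 − 8.56/15.74) = 0.55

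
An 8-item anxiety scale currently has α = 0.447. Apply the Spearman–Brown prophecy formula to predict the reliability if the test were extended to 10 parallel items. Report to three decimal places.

predicted reliability = 0.503

Length factor m = 10/8 = 1.2500
α' = m·α / (1 + (m−1)·α)
   = 10/8 × 0.447 / (1 + (10/8 − 1) × 0.447)
   = 0.5587 / 1.1118 = 0.503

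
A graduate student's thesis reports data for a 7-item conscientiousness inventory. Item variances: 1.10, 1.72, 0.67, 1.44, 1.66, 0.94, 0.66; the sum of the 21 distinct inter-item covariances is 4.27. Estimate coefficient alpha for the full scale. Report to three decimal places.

coefficient alpha = 0.596

ΣVar(i) = 1.10 + 1.72 + 0.67 + 1.44 + 1.66 + 0.94 + 0.66 = 8.19
Sum of distinct covariances = 4.27
Var(T) = ΣVar(i) + 2·Σcov = 8.19 + 2 × 4.27 = 16.73
α = (7/6)·(1 − 8.19/16.73) = 0.596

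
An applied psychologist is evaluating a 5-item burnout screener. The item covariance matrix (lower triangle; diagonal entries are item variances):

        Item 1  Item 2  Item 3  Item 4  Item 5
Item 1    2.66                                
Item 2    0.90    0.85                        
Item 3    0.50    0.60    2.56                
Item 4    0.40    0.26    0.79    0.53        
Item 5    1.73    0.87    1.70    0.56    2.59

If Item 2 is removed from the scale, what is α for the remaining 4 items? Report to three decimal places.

α = 0.769

Remaining items: Item 1, Item 3, Item 4, Item 5 (k = 4).
ΣVar(i) = 2.66 + 2.56 + 0.53 + 2.59 = 8.34
σ²_total = 8.34 + 2 × 5.68 = 19.70
α (item deleted) = (4/3)·(1 − 8.34/19.70) = 0.769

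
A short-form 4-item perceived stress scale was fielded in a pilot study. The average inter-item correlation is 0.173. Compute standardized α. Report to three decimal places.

α = 0.456

Standardized α = k·r̄ / (1 + (k−1)·r̄) = 4 × 0.173 / (1 + 3 × 0.173)
  = 0.6920 / 1.5190 = 0.456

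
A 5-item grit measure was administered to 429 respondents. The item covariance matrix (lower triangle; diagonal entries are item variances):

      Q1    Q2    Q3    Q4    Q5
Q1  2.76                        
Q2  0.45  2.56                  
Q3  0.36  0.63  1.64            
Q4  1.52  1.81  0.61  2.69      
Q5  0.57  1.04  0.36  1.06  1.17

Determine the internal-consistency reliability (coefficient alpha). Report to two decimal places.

Σσ²ᵢ = 2.76 + 2.56 + 1.64 + 2.69 + 1.17 = 10.82
Sum of the distinct covariances = 8.41
Var(T) = 10.82 + 2 × 8.41 = 27.64
α = (k/(k−1))·(1 − Σσ²ᵢ/Var(T)) = (5/4)·(1 − 10.82/27.64) = 0.76

coefficient alpha = 0.76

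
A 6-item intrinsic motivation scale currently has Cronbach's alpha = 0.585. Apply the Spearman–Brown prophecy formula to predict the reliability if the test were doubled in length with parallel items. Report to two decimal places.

Length factor m = 2
α' = m·α / (1 + (m−1)·α)
   = 2 × 0.585 / (1 + (2 − 1) × 0.585)
   = 1.1700 / 1.5850 = 0.74

predicted reliability = 0.74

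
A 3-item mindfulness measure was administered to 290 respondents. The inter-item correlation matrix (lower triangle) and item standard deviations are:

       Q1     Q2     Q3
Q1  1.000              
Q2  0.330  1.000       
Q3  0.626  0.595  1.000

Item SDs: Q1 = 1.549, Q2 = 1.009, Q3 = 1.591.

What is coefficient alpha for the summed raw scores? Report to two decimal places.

coefficient alpha = 0.75

Σσ²ᵢ = 1.549² + 1.009² + 1.591² = 5.9488
Covariances σ_ij = r_ij · s_i · s_j:
  σ(Q1,Q2) = 0.330 × 1.549 × 1.009 = 0.5158
  σ(Q1,Q3) = 0.626 × 1.549 × 1.591 = 1.5428
  σ(Q2,Q3) = 0.595 × 1.009 × 1.591 = 0.9552
σ²_T = Σσ²ᵢ + 2·Σσ_ij = 5.9488 + 2 × 3.0138 = 11.9764
α = (3/2)·(1 − 5.9488/11.9764) = 0.75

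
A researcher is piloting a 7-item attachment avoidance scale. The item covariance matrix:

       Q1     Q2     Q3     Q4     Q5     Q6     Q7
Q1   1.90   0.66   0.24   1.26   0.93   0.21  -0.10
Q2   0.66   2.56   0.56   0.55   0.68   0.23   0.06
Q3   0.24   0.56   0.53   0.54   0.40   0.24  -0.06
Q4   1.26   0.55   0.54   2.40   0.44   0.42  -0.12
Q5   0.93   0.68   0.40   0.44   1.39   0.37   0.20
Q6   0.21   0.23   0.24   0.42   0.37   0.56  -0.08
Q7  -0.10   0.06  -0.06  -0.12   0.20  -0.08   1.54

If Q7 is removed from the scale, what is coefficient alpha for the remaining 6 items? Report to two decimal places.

coefficient alpha = 0.75

Remaining items: Q1, Q2, Q3, Q4, Q5, Q6 (k = 6).
ΣVar(i) = 1.90 + 2.56 + 0.53 + 2.40 + 1.39 + 0.56 = 9.34
total variance = 9.34 + 2 × 7.73 = 24.80
α (item deleted) = (6/5)·(1 − 9.34/24.80) = 0.75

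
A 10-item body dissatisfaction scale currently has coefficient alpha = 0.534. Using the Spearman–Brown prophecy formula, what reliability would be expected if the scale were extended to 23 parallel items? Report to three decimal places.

predicted reliability = 0.725

Length factor m = 23/10 = 2.3000
α' = m·α / (1 + (m−1)·α)
   = 23/10 × 0.534 / (1 + (23/10 − 1) × 0.534)
   = 1.2282 / 1.6942 = 0.725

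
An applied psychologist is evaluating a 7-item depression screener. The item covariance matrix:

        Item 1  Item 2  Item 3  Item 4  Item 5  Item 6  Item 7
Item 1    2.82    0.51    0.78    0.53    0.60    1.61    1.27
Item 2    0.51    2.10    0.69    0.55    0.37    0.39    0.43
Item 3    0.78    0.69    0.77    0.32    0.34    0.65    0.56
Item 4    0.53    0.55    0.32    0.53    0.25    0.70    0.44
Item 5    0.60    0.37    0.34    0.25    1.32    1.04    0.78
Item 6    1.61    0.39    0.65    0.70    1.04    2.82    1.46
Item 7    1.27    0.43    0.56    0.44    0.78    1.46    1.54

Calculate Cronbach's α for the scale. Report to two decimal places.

α = 0.82

ΣVar(i) = 2.82 + 2.10 + 0.77 + 0.53 + 1.32 + 2.82 + 1.54 = 11.90
Sum of the distinct covariances = 14.27
σ²_T = 11.90 + 2 × 14.27 = 40.44
α = (k/(k−1))·(1 − ΣVar(i)/σ²_T) = (7/6)·(1 − 11.90/40.44) = 0.82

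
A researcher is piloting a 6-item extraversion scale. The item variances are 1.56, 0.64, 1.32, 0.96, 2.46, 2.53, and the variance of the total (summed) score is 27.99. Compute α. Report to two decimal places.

α = 0.79

Σσᵢ² = 1.56 + 0.64 + 1.32 + 0.96 + 2.46 + 2.53 = 9.47
α = (k/(k−1))·(1 − Σσᵢ²/σ²_total) = (6/5)·(1 − 9.47/27.99) = 0.79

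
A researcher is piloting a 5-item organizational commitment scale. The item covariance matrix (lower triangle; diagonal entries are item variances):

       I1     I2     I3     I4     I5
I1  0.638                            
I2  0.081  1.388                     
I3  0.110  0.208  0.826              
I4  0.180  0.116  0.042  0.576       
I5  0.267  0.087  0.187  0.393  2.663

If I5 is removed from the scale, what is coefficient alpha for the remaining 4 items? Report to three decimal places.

α = 0.401

Remaining items: I1, I2, I3, I4 (k = 4).
Σσ²ᵢ = 0.638 + 1.388 + 0.826 + 0.576 = 3.428
σ²_T = 3.428 + 2 × 0.737 = 4.902
α (item deleted) = (4/3)·(1 − 3.428/4.902) = 0.401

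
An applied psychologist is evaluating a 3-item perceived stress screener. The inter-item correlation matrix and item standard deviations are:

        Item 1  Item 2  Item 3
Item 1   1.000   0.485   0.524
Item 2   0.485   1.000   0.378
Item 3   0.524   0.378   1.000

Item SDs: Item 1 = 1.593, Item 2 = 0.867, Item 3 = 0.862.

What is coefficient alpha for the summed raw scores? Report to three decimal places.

α = 0.680

Σσ²ᵢ = 1.593² + 0.867² + 0.862² = 4.0324
Covariances σ_ij = r_ij · s_i · s_j:
  σ(Item 1,Item 2) = 0.485 × 1.593 × 0.867 = 0.6698
  σ(Item 1,Item 3) = 0.524 × 1.593 × 0.862 = 0.7195
  σ(Item 2,Item 3) = 0.378 × 0.867 × 0.862 = 0.2825
σ²_T = Σσ²ᵢ + 2·Σσ_ij = 4.0324 + 2 × 1.6718 = 7.3760
α = (3/2)·(1 − 4.0324/7.3760) = 0.680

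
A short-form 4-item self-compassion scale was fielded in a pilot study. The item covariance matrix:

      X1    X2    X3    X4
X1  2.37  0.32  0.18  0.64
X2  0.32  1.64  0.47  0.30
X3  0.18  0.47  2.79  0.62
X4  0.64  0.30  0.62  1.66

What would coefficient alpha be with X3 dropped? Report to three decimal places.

Remaining items: X1, X2, X4 (k = 3).
ΣVar(i) = 2.37 + 1.64 + 1.66 = 5.67
σ²_T = 5.67 + 2 × 1.26 = 8.19
α (item deleted) = (3/2)·(1 − 5.67/8.19) = 0.462

α = 0.462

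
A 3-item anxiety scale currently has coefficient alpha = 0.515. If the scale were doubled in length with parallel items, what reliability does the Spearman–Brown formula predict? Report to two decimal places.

predicted reliability = 0.68

Length factor m = 2
α' = m·α / (1 + (m−1)·α)
   = 2 × 0.515 / (1 + (2 − 1) × 0.515)
   = 1.0300 / 1.5150 = 0.68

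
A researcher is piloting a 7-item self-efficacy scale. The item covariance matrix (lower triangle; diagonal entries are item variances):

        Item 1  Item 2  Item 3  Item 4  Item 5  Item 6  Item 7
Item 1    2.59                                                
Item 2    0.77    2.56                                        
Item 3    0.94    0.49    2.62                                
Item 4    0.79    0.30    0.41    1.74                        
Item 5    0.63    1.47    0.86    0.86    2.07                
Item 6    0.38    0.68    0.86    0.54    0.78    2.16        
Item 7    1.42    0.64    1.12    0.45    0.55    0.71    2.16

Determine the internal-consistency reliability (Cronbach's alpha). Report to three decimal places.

sum of item variances = 2.59 + 2.56 + 2.62 + 1.74 + 2.07 + 2.16 + 2.16 = 15.90
Sum of off-diagonal covariances = 15.65
σ²_T = 15.90 + 2 × 15.65 = 47.20
α = (k/(k−1))·(1 − sum of item variances/σ²_T) = (7/6)·(1 − 15.90/47.20) = 0.774

α = 0.774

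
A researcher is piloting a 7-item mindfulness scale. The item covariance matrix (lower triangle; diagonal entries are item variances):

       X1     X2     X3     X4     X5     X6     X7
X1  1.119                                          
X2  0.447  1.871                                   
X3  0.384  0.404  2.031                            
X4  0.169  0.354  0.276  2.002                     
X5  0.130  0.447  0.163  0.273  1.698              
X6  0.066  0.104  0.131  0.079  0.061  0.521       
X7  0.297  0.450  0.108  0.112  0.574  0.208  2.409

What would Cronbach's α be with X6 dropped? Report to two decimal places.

Remaining items: X1, X2, X3, X4, X5, X7 (k = 6).
sum of item variances = 1.119 + 1.871 + 2.031 + 2.002 + 1.698 + 2.409 = 11.130
total variance = 11.130 + 2 × 4.588 = 20.306
α (item deleted) = (6/5)·(1 − 11.130/20.306) = 0.54

α = 0.54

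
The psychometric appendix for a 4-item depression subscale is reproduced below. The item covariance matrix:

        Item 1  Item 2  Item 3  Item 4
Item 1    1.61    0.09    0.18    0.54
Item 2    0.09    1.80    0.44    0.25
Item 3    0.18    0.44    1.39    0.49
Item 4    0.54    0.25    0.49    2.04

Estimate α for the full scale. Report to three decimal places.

α = 0.490

sum of item variances = 1.61 + 1.80 + 1.39 + 2.04 = 6.84
Σ_{i<j} σ_ij = 1.99
σ²_total = 6.84 + 2 × 1.99 = 10.82
α = (k/(k−1))·(1 − sum of item variances/σ²_total) = (4/3)·(1 − 6.84/10.82) = 0.490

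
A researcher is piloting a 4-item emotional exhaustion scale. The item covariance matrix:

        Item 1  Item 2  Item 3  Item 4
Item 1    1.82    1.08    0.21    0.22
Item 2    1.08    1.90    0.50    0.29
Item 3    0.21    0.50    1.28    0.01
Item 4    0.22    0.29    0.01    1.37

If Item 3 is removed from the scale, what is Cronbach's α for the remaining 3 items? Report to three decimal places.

Remaining items: Item 1, Item 2, Item 4 (k = 3).
sum of item variances = 1.82 + 1.90 + 1.37 = 5.09
σ²_total = 5.09 + 2 × 1.59 = 8.27
α (item deleted) = (3/2)·(1 − 5.09/8.27) = 0.577

Cronbach's α = 0.577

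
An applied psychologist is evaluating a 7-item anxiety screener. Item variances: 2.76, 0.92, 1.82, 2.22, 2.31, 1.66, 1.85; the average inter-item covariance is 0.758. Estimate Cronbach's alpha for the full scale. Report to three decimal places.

Σσ²ᵢ = 2.76 + 0.92 + 1.82 + 2.22 + 2.31 + 1.66 + 1.85 = 13.54
Sum of the 21 distinct covariances = 21 × 0.758 = 15.918
total variance = Σσ²ᵢ + 2·Σcov = 13.54 + 2 × 15.918 = 45.376
α = (7/6)·(1 − 13.54/45.376) = 0.819

α = 0.819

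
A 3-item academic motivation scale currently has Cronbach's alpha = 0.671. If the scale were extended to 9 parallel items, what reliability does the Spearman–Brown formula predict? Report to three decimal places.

Length factor m = 9/3 = 3.0000
α' = m·α / (1 + (m−1)·α)
   = 9/3 × 0.671 / (1 + (9/3 − 1) × 0.671)
   = 2.0130 / 2.3420 = 0.860

predicted reliability = 0.860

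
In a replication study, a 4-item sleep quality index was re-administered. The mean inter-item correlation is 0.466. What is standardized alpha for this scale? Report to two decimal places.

standardized alpha = 0.78

Standardized α = k·r̄ / (1 + (k−1)·r̄) = 4 × 0.466 / (1 + 3 × 0.466)
  = 1.8640 / 2.3980 = 0.78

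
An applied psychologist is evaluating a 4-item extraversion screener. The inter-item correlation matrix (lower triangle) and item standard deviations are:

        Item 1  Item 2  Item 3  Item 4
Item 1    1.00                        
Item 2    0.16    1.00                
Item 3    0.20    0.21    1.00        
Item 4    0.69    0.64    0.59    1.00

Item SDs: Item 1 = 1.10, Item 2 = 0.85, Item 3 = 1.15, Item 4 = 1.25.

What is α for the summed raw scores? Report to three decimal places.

α = 0.749

Σσ²ᵢ = 1.10² + 0.85² + 1.15² + 1.25² = 4.8175
Covariances σ_ij = r_ij · s_i · s_j:
  σ(Item 1,Item 2) = 0.16 × 1.10 × 0.85 = 0.1496
  σ(Item 1,Item 3) = 0.20 × 1.10 × 1.15 = 0.2530
  σ(Item 1,Item 4) = 0.69 × 1.10 × 1.25 = 0.9487
  σ(Item 2,Item 3) = 0.21 × 0.85 × 1.15 = 0.2053
  σ(Item 2,Item 4) = 0.64 × 0.85 × 1.25 = 0.6800
  σ(Item 3,Item 4) = 0.59 × 1.15 × 1.25 = 0.8481
σ²_T = Σσ²ᵢ + 2·Σσ_ij = 4.8175 + 2 × 3.0847 = 10.9869
α = (4/3)·(1 − 4.8175/10.9869) = 0.749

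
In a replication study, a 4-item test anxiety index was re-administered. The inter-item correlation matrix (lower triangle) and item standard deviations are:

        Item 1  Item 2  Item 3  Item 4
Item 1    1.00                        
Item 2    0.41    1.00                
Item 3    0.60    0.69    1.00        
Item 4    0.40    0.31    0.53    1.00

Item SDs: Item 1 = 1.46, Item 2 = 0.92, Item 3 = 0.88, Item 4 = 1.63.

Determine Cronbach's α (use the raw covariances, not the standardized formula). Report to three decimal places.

α = 0.745

Σσ²ᵢ = 1.46² + 0.92² + 0.88² + 1.63² = 6.4093
Covariances σ_ij = r_ij · s_i · s_j:
  σ(Item 1,Item 2) = 0.41 × 1.46 × 0.92 = 0.5507
  σ(Item 1,Item 3) = 0.60 × 1.46 × 0.88 = 0.7709
  σ(Item 1,Item 4) = 0.40 × 1.46 × 1.63 = 0.9519
  σ(Item 2,Item 3) = 0.69 × 0.92 × 0.88 = 0.5586
  σ(Item 2,Item 4) = 0.31 × 0.92 × 1.63 = 0.4649
  σ(Item 3,Item 4) = 0.53 × 0.88 × 1.63 = 0.7602
σ²_T = Σσ²ᵢ + 2·Σσ_ij = 6.4093 + 2 × 4.0572 = 14.5237
α = (4/3)·(1 − 6.4093/14.5237) = 0.745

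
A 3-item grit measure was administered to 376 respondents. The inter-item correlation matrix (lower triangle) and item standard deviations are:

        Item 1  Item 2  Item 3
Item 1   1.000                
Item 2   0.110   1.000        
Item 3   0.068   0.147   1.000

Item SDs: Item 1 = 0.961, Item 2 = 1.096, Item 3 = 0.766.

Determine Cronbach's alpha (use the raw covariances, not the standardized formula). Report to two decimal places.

Σσ²ᵢ = 0.961² + 1.096² + 0.766² = 2.7115
Covariances σ_ij = r_ij · s_i · s_j:
  σ(Item 1,Item 2) = 0.110 × 0.961 × 1.096 = 0.1159
  σ(Item 1,Item 3) = 0.068 × 0.961 × 0.766 = 0.0501
  σ(Item 2,Item 3) = 0.147 × 1.096 × 0.766 = 0.1234
σ²_T = Σσ²ᵢ + 2·Σσ_ij = 2.7115 + 2 × 0.2894 = 3.2903
α = (3/2)·(1 − 2.7115/3.2903) = 0.26

Cronbach's alpha = 0.26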